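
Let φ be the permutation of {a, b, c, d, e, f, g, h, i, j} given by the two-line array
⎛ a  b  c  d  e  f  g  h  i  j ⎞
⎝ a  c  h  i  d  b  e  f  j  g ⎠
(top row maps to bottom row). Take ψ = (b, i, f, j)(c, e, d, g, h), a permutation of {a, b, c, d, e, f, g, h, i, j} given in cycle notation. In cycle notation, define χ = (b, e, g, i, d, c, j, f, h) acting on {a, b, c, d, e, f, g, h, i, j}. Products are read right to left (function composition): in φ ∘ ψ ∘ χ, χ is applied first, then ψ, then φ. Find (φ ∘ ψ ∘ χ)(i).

Apply the permutations in order: χ(i) = d, then ψ(d) = g, then φ(g) = e. So (φ ∘ ψ ∘ χ)(i) = e.

e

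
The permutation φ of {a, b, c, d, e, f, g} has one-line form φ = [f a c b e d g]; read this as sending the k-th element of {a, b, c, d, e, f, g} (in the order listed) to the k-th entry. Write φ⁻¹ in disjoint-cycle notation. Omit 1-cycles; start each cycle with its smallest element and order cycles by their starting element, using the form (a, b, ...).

The cycle decomposition of φ is (a, f, d, b).
Reversing each cycle (and rotating so the smallest element leads) gives φ⁻¹ = (a, b, d, f).

(a, b, d, f)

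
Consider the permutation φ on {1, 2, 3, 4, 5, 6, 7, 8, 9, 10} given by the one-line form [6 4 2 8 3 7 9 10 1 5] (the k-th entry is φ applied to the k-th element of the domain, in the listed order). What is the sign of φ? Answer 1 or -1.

1

In disjoint-cycle form the cycle lengths are 6, 4.
A cycle of length ℓ contributes ℓ−1 transpositions, so φ is a product of 5 + 3 = 8 transpositions — even.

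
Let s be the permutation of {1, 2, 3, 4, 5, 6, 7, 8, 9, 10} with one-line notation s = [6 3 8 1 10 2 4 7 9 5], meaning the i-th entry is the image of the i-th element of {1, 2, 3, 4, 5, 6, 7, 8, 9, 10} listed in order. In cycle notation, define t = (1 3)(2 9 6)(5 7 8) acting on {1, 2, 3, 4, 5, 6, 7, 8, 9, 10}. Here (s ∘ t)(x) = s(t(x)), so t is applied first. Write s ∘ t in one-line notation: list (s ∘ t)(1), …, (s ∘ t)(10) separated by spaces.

(s ∘ t)(x) = s(t(x)). Computing each image: s(t(1)) = s(3) = 8, s(t(2)) = s(9) = 9, s(t(3)) = s(1) = 6, s(t(4)) = s(4) = 1, s(t(5)) = s(7) = 4, s(t(6)) = s(2) = 3, s(t(7)) = s(8) = 7, s(t(8)) = s(5) = 10, s(t(9)) = s(6) = 2, s(t(10)) = s(10) = 5.
Hence s ∘ t = [8 9 6 1 4 3 7 10 2 5].

8 9 6 1 4 3 7 10 2 5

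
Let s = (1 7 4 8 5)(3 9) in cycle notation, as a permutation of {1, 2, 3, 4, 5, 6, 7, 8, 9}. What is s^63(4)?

4 lies in the 5-cycle (1 7 4 8 5).
Powers repeat with period 5 on this cycle, and 63 mod 5 = 3, so s^63(4) = s^3(4).
Advancing 3 steps from 4: 4 → 8 → 5 → 1.

1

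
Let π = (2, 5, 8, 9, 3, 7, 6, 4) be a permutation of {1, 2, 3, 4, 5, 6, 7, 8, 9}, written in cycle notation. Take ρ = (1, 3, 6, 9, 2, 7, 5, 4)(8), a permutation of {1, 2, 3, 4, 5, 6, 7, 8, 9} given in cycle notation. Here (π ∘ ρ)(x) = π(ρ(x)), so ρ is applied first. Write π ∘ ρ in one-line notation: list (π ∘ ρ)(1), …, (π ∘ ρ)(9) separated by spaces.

(π ∘ ρ)(x) = π(ρ(x)). Computing each image: π(ρ(1)) = π(3) = 7, π(ρ(2)) = π(7) = 6, π(ρ(3)) = π(6) = 4, π(ρ(4)) = π(1) = 1, π(ρ(5)) = π(4) = 2, π(ρ(6)) = π(9) = 3, π(ρ(7)) = π(5) = 8, π(ρ(8)) = π(8) = 9, π(ρ(9)) = π(2) = 5.
Hence π ∘ ρ = [7 6 4 1 2 3 8 9 5].

7 6 4 1 2 3 8 9 5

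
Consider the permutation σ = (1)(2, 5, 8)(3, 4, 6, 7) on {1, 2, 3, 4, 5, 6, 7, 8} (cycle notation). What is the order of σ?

12

The cycle type of σ is (4, 3, 1).
The order is lcm(4, 3) = 12.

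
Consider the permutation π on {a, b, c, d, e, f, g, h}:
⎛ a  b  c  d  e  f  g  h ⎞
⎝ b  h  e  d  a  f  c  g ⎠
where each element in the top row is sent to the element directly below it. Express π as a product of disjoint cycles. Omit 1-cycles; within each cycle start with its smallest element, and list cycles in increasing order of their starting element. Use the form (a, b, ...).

(a, b, h, g, c, e)

Iterating π from a gives a → b → h → g → c → e → a; that is the 6-cycle (a, b, h, g, c, e).
Repeating from the next unused element and collecting all non-trivial cycles gives (a, b, h, g, c, e).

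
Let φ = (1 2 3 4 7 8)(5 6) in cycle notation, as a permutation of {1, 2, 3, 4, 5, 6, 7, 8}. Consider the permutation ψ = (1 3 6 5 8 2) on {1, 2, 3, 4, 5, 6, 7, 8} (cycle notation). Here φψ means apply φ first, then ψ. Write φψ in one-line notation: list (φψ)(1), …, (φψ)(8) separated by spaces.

1 6 4 7 5 8 2 3

For each element, apply φ then ψ: 1 → 2 → 1; 2 → 3 → 6; 3 → 4 → 4; 4 → 7 → 7; 5 → 6 → 5; 6 → 5 → 8; 7 → 8 → 2; 8 → 1 → 3.
Collecting the images, φψ = [1 6 4 7 5 8 2 3].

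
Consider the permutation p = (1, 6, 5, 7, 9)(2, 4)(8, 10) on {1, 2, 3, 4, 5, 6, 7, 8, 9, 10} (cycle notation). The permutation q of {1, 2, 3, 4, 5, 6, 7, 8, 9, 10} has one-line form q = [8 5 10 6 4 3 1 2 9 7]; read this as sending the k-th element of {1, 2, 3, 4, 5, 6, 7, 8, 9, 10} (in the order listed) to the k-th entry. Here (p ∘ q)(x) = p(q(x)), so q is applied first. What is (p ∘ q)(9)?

q(9) = 9, then p(9) = 1; composing gives (p ∘ q)(9) = 1.

1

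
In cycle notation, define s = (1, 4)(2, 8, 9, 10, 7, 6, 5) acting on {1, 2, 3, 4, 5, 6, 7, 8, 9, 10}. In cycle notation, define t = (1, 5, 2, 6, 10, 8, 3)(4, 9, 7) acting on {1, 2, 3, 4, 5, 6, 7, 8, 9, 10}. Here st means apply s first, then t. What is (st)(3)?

1

First apply s: s(3) = 3, then t(3) = 1. Thus (st)(3) = 1.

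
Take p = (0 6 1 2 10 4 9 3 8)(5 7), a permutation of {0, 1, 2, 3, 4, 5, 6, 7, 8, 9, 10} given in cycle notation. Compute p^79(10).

10 lies in the 9-cycle (0 6 1 2 10 4 9 3 8).
Since the cycle has length 9, p^79 acts on it the same as p^7 (79 mod 9 = 7).
Stepping 7 places around the cycle: 10 → 4 → 9 → 3 → 8 → 0 → 6 → 1.

1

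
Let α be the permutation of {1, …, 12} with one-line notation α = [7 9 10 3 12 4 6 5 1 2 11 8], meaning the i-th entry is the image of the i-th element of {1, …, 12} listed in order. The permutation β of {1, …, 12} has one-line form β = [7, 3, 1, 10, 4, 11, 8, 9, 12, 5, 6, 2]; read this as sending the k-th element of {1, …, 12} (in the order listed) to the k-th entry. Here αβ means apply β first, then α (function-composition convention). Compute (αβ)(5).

(αβ)(5) = α(β(5)). β(5) = 4, then α(4) = 3. So (αβ)(5) = 3.

3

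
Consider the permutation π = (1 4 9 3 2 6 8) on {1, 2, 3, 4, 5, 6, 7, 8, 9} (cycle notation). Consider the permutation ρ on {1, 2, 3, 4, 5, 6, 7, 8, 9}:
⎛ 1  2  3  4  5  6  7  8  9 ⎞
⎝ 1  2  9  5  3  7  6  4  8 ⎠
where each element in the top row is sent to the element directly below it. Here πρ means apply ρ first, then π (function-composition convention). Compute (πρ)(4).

5

(πρ)(4) = π(ρ(4)). ρ(4) = 5, then π(5) = 5. So (πρ)(4) = 5.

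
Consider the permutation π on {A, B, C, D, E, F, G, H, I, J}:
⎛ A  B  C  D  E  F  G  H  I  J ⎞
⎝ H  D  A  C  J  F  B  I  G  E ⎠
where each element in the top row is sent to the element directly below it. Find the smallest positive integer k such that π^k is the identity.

Writing π as disjoint cycles, the cycle lengths are 7, 2, 1.
Since disjoint cycles commute, ord(π) = lcm(7, 2) = 14.

14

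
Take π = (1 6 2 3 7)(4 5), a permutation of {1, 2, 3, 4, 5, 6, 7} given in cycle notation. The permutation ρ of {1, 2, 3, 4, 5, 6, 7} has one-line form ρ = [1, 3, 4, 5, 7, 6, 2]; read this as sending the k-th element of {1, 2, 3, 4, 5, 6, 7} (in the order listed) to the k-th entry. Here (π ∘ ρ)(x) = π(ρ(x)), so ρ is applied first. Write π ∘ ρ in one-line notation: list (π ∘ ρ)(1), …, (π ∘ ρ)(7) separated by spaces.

6 7 5 4 1 2 3

(π ∘ ρ)(x) = π(ρ(x)). Computing each image: π(ρ(1)) = π(1) = 6, π(ρ(2)) = π(3) = 7, π(ρ(3)) = π(4) = 5, π(ρ(4)) = π(5) = 4, π(ρ(5)) = π(7) = 1, π(ρ(6)) = π(6) = 2, π(ρ(7)) = π(2) = 3.
Hence π ∘ ρ = [6 7 5 4 1 2 3].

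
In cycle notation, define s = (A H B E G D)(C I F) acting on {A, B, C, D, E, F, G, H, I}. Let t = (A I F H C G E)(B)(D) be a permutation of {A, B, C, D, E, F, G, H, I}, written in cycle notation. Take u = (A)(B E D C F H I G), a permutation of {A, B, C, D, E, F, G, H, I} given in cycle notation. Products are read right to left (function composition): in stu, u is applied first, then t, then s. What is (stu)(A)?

F

Apply the permutations in order: u(A) = A, then t(A) = I, then s(I) = F. So (stu)(A) = F.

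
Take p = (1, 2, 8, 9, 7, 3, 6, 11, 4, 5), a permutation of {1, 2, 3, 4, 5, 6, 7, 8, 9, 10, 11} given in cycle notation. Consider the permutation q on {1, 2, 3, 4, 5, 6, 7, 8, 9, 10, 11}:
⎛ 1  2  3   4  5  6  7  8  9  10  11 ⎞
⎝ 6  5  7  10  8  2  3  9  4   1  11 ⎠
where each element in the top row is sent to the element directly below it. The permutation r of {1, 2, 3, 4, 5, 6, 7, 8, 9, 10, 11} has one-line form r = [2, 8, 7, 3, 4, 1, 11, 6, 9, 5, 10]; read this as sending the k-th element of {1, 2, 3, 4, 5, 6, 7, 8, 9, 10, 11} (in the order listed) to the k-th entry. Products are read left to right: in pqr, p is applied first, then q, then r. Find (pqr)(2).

Apply the permutations in order: p(2) = 8, then q(8) = 9, then r(9) = 9. So (pqr)(2) = 9.

9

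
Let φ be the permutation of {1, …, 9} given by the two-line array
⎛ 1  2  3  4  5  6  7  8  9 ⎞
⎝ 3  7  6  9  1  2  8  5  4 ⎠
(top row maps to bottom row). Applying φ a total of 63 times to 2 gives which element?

Tracing 2 → 7 → … returns to 2 after 7 steps, so 2 lies in a 7-cycle (1, 3, 6, 2, 7, 8, 5).
Since the cycle has length 7, φ^63 acts on it the same as φ^0 (63 mod 7 = 0).
So φ^63(2) = 2.

2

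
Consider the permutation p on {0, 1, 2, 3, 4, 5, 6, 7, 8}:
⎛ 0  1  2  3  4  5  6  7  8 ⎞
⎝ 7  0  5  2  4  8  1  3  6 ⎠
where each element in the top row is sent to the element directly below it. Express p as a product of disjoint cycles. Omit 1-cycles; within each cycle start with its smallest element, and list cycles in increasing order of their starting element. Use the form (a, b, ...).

(0, 7, 3, 2, 5, 8, 6, 1)

From 0: 0 → 7 → 3 → 2 → 5 → 8 → 6 → 1 → 0, closing the cycle (0, 7, 3, 2, 5, 8, 6, 1).
Continuing from each remaining unvisited element yields (0, 7, 3, 2, 5, 8, 6, 1).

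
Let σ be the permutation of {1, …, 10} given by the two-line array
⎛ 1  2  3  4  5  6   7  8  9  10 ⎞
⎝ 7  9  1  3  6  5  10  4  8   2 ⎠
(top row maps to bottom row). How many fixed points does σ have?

No element satisfies σ(x) = x, so there are 0 fixed points.

0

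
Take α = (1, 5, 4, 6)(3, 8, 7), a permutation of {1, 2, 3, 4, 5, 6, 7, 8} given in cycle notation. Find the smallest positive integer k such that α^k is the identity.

The disjoint cycles have lengths 4, 3, 1.
The order is lcm(4, 3) = 12.

12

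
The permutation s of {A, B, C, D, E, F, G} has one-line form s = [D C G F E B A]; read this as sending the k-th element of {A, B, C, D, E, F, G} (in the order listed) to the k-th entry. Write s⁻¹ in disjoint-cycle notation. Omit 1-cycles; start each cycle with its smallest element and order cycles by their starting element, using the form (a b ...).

(A G C B F D)

The cycle decomposition of s is (A D F B C G).
The inverse reverses every cycle; in canonical form, s⁻¹ = (A G C B F D).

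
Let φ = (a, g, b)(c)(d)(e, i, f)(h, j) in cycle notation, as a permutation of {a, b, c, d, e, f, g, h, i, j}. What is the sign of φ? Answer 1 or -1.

-1

The cycle lengths are 3, 3, 2, 1, 1.
A cycle of length ℓ contributes ℓ−1 transpositions, so φ is a product of 2 + 2 + 1 = 5 transpositions — odd.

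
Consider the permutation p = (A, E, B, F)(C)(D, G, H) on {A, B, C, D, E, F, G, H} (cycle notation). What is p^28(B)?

B

B lies in the 4-cycle (A, E, B, F).
Since the cycle has length 4, p^28 acts on it the same as p^0 (28 mod 4 = 0).
So p^28(B) = B.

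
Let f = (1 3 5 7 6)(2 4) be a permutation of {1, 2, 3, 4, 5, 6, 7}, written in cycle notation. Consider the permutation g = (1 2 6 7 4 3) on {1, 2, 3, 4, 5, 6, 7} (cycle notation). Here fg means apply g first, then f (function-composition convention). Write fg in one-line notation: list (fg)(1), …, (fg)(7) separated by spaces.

4 1 3 5 7 6 2

(fg)(x) = f(g(x)). Computing each image: f(g(1)) = f(2) = 4, f(g(2)) = f(6) = 1, f(g(3)) = f(1) = 3, f(g(4)) = f(3) = 5, f(g(5)) = f(5) = 7, f(g(6)) = f(7) = 6, f(g(7)) = f(4) = 2.
Hence fg = [4 1 3 5 7 6 2].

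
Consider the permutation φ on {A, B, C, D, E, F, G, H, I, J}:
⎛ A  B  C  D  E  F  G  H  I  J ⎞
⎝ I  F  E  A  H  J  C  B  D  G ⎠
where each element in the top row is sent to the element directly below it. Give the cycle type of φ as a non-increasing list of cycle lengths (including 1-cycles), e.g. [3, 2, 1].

[7, 3]

The disjoint cycles are (A I D)(B F J G C E H), with lengths 7, 3 in non-increasing order.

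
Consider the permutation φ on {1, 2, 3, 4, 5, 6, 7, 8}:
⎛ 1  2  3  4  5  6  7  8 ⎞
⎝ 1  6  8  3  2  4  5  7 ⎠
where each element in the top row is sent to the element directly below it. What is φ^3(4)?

Tracing 4 → 3 → … returns to 4 after 7 steps, so 4 lies in a 7-cycle (2, 6, 4, 3, 8, 7, 5).
Stepping 3 places around the cycle: 4 → 3 → 8 → 7.

7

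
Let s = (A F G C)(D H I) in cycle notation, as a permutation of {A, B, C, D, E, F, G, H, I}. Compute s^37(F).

G

F lies in the 4-cycle (A F G C).
Powers repeat with period 4 on this cycle, and 37 mod 4 = 1, so s^37(F) = s^1(F).
Stepping 1 place around the cycle: F → G.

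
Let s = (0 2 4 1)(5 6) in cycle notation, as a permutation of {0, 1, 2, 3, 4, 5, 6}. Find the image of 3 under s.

3 does not appear in any cycle of s, so it is a fixed point: s(3) = 3.

3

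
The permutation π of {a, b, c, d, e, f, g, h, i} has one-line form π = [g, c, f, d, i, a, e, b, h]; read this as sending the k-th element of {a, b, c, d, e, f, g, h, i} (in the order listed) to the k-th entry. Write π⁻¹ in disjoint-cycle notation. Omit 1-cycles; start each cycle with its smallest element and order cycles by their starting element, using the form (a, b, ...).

First write π in disjoint cycles: (a, g, e, i, h, b, c, f).
Reversing each cycle (and rotating so the smallest element leads) gives π⁻¹ = (a, f, c, b, h, i, e, g).

(a, f, c, b, h, i, e, g)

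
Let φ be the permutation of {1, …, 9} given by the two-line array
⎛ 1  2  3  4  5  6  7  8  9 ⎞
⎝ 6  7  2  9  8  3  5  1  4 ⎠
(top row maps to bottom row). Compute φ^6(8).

5

Tracing 8 → 1 → … returns to 8 after 7 steps, so 8 lies in a 7-cycle (1 6 3 2 7 5 8).
Stepping 6 places around the cycle: 8 → 1 → 6 → 3 → 2 → 7 → 5.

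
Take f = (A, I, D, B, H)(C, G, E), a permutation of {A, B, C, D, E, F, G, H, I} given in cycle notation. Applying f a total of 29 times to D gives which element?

I

D lies in the 5-cycle (A, I, D, B, H).
Powers repeat with period 5 on this cycle, and 29 mod 5 = 4, so f^29(D) = f^4(D).
Advancing 4 steps from D: D → B → H → A → I.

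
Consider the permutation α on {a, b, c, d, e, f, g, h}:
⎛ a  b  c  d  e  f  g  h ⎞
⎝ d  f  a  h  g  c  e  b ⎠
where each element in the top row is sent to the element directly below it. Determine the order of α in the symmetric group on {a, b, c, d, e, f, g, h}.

Writing α as disjoint cycles, the cycle lengths are 6, 2.
The order of α is the least common multiple of its cycle lengths: lcm(6, 2) = 6.

6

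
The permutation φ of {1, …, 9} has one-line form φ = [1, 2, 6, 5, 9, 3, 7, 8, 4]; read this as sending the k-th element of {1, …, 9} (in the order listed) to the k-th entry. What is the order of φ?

Writing φ as disjoint cycles, the cycle lengths are 3, 2, 1, 1, 1, 1.
The order of φ is the least common multiple of its cycle lengths: lcm(3, 2) = 6.

6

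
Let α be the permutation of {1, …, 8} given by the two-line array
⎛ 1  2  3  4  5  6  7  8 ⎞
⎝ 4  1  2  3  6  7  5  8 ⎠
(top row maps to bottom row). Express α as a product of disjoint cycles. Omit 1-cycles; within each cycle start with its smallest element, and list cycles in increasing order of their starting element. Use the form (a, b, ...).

(1, 4, 3, 2)(5, 6, 7)

Iterating α from 1 gives 1 → 4 → 3 → 2 → 1; that is the 4-cycle (1, 4, 3, 2).
Continuing from each remaining unvisited element yields (1, 4, 3, 2)(5, 6, 7).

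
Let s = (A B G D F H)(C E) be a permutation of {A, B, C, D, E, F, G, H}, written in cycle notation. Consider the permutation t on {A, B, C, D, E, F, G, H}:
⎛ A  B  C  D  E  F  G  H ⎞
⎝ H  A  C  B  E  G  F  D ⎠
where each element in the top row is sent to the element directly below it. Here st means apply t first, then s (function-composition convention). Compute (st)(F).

First apply t: t(F) = G, then s(G) = D. Thus (st)(F) = D.

D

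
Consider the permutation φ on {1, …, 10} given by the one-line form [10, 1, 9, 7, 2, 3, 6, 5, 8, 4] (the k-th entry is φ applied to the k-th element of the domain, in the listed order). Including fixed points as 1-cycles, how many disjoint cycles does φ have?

1

The cycle decomposition is (1 10 4 7 6 3 9 8 5 2), which has 1 cycle (counting 1-cycles).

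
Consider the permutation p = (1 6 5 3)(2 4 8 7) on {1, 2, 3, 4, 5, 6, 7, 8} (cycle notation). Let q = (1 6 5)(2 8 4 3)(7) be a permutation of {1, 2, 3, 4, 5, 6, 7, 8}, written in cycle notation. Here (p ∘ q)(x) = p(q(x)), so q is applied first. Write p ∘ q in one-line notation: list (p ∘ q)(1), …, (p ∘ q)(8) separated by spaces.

Chase each element through q then p: 1 → 6 → 5; 2 → 8 → 7; 3 → 2 → 4; 4 → 3 → 1; 5 → 1 → 6; 6 → 5 → 3; 7 → 7 → 2; 8 → 4 → 8.
Collecting the images, p ∘ q = [5 7 4 1 6 3 2 8].

5 7 4 1 6 3 2 8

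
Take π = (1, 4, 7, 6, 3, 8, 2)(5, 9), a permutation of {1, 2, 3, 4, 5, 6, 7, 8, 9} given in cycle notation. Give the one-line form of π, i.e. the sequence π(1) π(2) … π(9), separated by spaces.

Each element maps to the next entry in its cycle (wrapping to the front): 1→4, 2→1, 3→8, 4→7, 5→9, 6→3, 7→6, 8→2, 9→5.
Listing these in domain order gives 4 1 8 7 9 3 6 2 5.

4 1 8 7 9 3 6 2 5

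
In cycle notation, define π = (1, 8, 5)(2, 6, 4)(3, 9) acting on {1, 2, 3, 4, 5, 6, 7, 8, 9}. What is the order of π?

6

The cycle type of π is (3, 3, 2, 1).
The order of π is the least common multiple of its cycle lengths: lcm(3, 3, 2) = 6.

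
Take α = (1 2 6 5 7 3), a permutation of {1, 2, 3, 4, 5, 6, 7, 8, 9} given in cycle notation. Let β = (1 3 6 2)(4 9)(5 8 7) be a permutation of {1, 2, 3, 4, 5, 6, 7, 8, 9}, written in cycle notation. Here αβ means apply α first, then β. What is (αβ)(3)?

3

First apply α: α(3) = 1, then β(1) = 3. Thus (αβ)(3) = 3.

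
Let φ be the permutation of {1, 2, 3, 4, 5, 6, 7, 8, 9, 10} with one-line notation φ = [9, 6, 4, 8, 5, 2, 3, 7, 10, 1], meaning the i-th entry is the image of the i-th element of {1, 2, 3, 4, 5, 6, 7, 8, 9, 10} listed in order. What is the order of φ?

12

Decomposing into disjoint cycles gives cycle lengths 4, 3, 2, 1.
The order is lcm(4, 3, 2) = 12.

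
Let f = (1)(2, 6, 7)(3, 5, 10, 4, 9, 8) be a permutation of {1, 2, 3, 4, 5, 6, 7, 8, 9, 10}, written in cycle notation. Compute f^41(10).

5

10 lies in the 6-cycle (3, 5, 10, 4, 9, 8).
Powers repeat with period 6 on this cycle, and 41 mod 6 = 5, so f^41(10) = f^5(10).
Stepping 5 places around the cycle: 10 → 4 → 9 → 8 → 3 → 5.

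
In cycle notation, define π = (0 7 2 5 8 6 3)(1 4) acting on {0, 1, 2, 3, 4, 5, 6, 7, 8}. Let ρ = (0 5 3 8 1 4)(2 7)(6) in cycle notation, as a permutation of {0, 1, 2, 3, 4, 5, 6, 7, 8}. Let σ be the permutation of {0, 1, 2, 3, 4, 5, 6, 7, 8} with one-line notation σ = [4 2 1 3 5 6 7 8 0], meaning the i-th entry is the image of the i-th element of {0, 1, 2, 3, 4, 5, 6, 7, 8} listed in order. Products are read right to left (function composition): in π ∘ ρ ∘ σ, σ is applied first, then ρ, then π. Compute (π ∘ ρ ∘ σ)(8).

8

(π ∘ ρ ∘ σ)(8) = π(ρ(σ(8))). σ(8) = 0, then ρ(0) = 5, then π(5) = 8, so the result is 8.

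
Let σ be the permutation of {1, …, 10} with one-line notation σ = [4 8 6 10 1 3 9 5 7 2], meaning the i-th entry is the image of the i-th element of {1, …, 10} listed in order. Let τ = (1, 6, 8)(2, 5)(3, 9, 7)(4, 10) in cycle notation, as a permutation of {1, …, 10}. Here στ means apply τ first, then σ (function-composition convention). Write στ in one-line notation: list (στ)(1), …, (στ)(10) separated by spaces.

3 1 7 2 8 5 6 4 9 10

(στ)(x) = σ(τ(x)). Computing each image: σ(τ(1)) = σ(6) = 3, σ(τ(2)) = σ(5) = 1, σ(τ(3)) = σ(9) = 7, σ(τ(4)) = σ(10) = 2, σ(τ(5)) = σ(2) = 8, σ(τ(6)) = σ(8) = 5, σ(τ(7)) = σ(3) = 6, σ(τ(8)) = σ(1) = 4, σ(τ(9)) = σ(7) = 9, σ(τ(10)) = σ(4) = 10.
Hence στ = [3 1 7 2 8 5 6 4 9 10].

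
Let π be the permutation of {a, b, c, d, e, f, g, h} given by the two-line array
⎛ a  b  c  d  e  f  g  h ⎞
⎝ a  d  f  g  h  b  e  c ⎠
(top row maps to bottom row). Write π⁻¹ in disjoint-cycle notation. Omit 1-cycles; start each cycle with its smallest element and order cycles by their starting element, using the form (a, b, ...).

The cycle decomposition of π is (b, d, g, e, h, c, f).
The inverse reverses every cycle; in canonical form, π⁻¹ = (b, f, c, h, e, g, d).

(b, f, c, h, e, g, d)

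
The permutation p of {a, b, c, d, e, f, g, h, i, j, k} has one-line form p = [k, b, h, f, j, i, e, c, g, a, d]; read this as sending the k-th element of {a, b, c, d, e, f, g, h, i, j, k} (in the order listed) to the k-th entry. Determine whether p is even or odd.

even

In disjoint-cycle form the cycle lengths are 8, 2, 1.
A cycle of length ℓ contributes ℓ−1 transpositions, so p is a product of 7 + 1 = 8 transpositions — even.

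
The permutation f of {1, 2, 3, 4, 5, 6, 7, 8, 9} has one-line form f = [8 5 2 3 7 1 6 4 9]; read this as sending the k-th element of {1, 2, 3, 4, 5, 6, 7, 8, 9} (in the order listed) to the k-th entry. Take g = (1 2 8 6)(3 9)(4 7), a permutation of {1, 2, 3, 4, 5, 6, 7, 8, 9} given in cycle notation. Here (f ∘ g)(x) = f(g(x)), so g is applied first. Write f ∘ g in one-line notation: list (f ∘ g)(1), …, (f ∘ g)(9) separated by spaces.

Chase each element through g then f: 1 → 2 → 5; 2 → 8 → 4; 3 → 9 → 9; 4 → 7 → 6; 5 → 5 → 7; 6 → 1 → 8; 7 → 4 → 3; 8 → 6 → 1; 9 → 3 → 2.
So f ∘ g in one-line form is 5 4 9 6 7 8 3 1 2.

5 4 9 6 7 8 3 1 2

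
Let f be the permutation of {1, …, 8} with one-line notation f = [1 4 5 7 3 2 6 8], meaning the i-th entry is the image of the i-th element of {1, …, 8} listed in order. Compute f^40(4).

4

Tracing 4 → 7 → … returns to 4 after 4 steps, so 4 lies in a 4-cycle (2, 4, 7, 6).
Since the cycle has length 4, f^40 acts on it the same as f^0 (40 mod 4 = 0).
So f^40(4) = 4.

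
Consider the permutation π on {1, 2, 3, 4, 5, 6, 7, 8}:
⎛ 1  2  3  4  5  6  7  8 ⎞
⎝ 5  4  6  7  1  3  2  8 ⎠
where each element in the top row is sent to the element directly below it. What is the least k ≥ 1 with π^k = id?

Writing π as disjoint cycles, the cycle lengths are 3, 2, 2, 1.
The order of π is the least common multiple of its cycle lengths: lcm(3, 2, 2) = 6.

6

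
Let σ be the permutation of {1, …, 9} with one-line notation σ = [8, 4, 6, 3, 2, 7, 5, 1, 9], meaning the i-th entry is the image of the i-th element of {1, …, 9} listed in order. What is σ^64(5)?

Tracing 5 → 2 → … returns to 5 after 6 steps, so 5 lies in a 6-cycle (2 4 3 6 7 5).
Since the cycle has length 6, σ^64 acts on it the same as σ^4 (64 mod 6 = 4).
Advancing 4 steps from 5: 5 → 2 → 4 → 3 → 6.

6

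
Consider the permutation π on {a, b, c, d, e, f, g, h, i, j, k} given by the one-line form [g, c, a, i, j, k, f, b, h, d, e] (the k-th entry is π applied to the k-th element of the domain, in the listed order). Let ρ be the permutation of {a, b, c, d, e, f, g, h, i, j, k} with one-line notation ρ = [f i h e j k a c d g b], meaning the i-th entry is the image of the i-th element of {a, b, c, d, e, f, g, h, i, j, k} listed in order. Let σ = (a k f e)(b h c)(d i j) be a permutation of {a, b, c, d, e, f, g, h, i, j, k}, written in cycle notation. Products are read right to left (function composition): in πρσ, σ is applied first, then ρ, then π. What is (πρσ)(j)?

Apply the permutations in order: σ(j) = d, then ρ(d) = e, then π(e) = j. So (πρσ)(j) = j.

j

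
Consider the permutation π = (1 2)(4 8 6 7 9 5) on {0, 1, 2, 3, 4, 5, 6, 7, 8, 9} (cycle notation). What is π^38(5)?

5 lies in the 6-cycle (4 8 6 7 9 5).
Powers repeat with period 6 on this cycle, and 38 mod 6 = 2, so π^38(5) = π^2(5).
Advancing 2 steps from 5: 5 → 4 → 8.

8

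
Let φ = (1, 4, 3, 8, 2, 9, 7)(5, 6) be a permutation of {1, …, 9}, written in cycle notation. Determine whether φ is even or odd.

The cycle lengths are 7, 2.
A cycle is odd iff its length is even; φ has 1 even-length cycle, so sgn(φ) = (−1)^1 and φ is odd.

odd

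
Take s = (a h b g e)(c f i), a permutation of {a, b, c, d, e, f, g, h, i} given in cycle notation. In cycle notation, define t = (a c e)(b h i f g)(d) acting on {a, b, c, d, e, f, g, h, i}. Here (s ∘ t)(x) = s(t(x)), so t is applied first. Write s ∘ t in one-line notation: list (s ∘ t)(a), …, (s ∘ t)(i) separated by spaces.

Chase each element through t then s: a → c → f; b → h → b; c → e → a; d → d → d; e → a → h; f → g → e; g → b → g; h → i → c; i → f → i.
So s ∘ t in one-line form is f b a d h e g c i.

f b a d h e g c i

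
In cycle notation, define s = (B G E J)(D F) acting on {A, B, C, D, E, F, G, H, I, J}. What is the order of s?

The cycle type of s is (4, 2, 1, 1, 1, 1).
The order is lcm(4, 2) = 4.

4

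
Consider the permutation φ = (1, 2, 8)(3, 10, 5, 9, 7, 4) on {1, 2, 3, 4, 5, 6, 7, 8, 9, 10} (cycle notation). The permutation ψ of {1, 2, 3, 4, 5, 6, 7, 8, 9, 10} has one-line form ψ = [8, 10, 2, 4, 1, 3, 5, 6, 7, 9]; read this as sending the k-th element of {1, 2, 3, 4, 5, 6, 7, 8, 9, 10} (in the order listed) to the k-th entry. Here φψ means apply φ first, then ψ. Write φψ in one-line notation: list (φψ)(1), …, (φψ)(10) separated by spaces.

For each element, apply φ then ψ: 1 → 2 → 10; 2 → 8 → 6; 3 → 10 → 9; 4 → 3 → 2; 5 → 9 → 7; 6 → 6 → 3; 7 → 4 → 4; 8 → 1 → 8; 9 → 7 → 5; 10 → 5 → 1.
Collecting the images, φψ = [10 6 9 2 7 3 4 8 5 1].

10 6 9 2 7 3 4 8 5 1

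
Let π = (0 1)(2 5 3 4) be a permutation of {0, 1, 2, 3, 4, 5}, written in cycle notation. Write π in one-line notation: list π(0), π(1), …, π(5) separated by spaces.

1 0 5 4 2 3

Image by image: 0→1, 1→0, 2→5, 3→4, 4→2, 5→3.
Listing these in domain order gives 1 0 5 4 2 3.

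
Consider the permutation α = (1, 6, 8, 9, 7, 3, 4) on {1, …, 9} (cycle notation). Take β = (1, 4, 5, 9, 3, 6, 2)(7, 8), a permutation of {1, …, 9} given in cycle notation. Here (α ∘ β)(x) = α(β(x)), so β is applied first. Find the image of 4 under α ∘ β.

β(4) = 5, then α(5) = 5; composing gives (α ∘ β)(4) = 5.

5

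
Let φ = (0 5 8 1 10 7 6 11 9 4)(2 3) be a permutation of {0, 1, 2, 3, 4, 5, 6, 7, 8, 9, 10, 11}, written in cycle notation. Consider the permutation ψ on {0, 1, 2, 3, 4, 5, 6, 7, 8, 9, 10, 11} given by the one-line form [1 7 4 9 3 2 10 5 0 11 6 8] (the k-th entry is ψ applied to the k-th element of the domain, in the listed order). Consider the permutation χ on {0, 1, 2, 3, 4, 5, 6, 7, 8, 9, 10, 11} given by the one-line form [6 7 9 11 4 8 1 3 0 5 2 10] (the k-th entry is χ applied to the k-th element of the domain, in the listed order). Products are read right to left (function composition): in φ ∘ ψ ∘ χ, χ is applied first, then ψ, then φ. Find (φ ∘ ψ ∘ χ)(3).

1

(φ ∘ ψ ∘ χ)(3) = φ(ψ(χ(3))). χ(3) = 11, then ψ(11) = 8, then φ(8) = 1, so the result is 1.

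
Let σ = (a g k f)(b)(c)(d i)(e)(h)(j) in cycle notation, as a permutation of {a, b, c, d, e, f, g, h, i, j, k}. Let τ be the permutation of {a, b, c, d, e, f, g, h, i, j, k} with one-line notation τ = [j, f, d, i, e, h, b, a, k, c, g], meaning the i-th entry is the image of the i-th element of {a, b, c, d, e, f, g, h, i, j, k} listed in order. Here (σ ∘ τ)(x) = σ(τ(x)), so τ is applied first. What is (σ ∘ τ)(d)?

First apply τ: τ(d) = i, then σ(i) = d. Thus (σ ∘ τ)(d) = d.

d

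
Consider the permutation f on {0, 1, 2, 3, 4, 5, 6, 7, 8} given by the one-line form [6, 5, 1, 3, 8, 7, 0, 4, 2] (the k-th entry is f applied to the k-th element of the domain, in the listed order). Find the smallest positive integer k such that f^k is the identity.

Writing f as disjoint cycles, the cycle lengths are 6, 2, 1.
The order is lcm(6, 2) = 6.

6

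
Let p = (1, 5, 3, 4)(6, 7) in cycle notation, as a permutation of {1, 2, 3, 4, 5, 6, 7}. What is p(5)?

Within (1, 5, 3, 4), 5 ↦ 3.

3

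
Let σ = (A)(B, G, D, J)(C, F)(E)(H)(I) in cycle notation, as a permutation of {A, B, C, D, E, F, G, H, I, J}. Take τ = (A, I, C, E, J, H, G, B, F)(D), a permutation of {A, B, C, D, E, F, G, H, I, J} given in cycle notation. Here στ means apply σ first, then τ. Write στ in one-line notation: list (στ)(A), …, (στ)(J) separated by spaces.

For each element, apply σ then τ: A → A → I; B → G → B; C → F → A; D → J → H; E → E → J; F → C → E; G → D → D; H → H → G; I → I → C; J → B → F.
So στ in one-line form is I B A H J E D G C F.

I B A H J E D G C F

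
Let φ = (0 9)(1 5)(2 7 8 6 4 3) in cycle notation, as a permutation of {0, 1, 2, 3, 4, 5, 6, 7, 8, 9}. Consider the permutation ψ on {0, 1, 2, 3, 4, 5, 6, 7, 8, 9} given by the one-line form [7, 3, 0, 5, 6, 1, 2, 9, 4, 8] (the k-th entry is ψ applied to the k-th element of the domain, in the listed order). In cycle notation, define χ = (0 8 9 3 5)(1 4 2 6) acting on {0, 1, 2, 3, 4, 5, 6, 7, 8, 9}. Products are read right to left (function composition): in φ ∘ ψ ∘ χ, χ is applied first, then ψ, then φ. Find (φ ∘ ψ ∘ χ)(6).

Apply the permutations in order: χ(6) = 1, then ψ(1) = 3, then φ(3) = 2. So (φ ∘ ψ ∘ χ)(6) = 2.

2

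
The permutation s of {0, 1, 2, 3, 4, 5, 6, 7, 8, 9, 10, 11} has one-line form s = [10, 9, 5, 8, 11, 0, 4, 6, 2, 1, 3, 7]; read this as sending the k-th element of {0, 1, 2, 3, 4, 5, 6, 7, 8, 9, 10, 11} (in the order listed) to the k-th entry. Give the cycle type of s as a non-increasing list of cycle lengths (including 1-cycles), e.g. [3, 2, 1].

The disjoint cycles are (0 10 3 8 2 5)(1 9)(4 11 7 6), with lengths 6, 4, 2 in non-increasing order.

[6, 4, 2]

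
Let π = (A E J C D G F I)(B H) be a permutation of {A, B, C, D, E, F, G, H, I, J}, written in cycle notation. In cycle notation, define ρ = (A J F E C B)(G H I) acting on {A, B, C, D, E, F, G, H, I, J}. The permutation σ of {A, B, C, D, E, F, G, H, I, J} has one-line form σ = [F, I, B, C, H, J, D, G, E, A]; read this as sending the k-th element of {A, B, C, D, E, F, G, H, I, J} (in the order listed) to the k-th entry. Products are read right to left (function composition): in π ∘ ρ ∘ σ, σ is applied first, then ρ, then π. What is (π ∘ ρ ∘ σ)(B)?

F

(π ∘ ρ ∘ σ)(B) = π(ρ(σ(B))). σ(B) = I, then ρ(I) = G, then π(G) = F, so the result is F.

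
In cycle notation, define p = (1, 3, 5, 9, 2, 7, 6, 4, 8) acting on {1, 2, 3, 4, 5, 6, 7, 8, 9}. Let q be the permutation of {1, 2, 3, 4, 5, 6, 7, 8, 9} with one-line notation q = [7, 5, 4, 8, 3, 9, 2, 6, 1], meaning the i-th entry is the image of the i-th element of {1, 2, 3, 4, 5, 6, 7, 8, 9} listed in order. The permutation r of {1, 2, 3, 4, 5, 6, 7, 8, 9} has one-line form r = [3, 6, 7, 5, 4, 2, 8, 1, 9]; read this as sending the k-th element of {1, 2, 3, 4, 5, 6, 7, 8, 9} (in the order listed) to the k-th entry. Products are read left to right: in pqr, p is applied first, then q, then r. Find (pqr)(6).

Chase 6: p(6) = 4; q(4) = 8; r(8) = 1. Hence (pqr)(6) = 1.

1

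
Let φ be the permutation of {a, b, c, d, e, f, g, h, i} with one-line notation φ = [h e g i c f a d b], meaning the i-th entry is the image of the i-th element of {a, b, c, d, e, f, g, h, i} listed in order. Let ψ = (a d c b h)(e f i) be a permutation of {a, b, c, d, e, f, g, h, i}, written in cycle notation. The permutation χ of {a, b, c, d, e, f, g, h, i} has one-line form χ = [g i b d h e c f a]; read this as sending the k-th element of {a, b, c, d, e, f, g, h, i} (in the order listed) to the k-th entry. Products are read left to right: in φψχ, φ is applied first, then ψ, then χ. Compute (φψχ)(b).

e

(φψχ)(b) = χ(ψ(φ(b))). φ(b) = e, then ψ(e) = f, then χ(f) = e, so the result is e.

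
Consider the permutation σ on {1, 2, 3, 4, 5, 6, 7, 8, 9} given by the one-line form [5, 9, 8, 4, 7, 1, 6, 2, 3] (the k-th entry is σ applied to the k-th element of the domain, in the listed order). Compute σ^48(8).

8

Tracing 8 → 2 → … returns to 8 after 4 steps, so 8 lies in a 4-cycle (2, 9, 3, 8).
Powers repeat with period 4 on this cycle, and 48 mod 4 = 0, so σ^48(8) = σ^0(8).
So σ^48(8) = 8.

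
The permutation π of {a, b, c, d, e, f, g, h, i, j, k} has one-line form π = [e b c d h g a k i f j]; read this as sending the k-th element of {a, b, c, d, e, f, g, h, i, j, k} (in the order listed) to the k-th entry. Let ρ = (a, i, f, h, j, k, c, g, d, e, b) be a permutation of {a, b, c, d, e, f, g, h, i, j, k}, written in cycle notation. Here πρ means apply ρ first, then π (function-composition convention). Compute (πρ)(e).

First apply ρ: ρ(e) = b, then π(b) = b. Thus (πρ)(e) = b.

b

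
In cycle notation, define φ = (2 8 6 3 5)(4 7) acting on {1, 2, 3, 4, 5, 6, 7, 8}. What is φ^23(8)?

8 lies in the 5-cycle (2 8 6 3 5).
Since the cycle has length 5, φ^23 acts on it the same as φ^3 (23 mod 5 = 3).
Advancing 3 steps from 8: 8 → 6 → 3 → 5.

5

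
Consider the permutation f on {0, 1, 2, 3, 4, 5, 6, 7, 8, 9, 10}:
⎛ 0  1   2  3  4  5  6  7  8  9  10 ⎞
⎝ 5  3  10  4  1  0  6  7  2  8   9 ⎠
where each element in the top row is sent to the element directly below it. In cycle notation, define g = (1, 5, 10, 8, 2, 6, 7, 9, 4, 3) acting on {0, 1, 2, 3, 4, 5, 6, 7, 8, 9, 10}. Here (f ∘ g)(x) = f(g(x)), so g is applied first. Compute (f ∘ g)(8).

10

First apply g: g(8) = 2, then f(2) = 10. Thus (f ∘ g)(8) = 10.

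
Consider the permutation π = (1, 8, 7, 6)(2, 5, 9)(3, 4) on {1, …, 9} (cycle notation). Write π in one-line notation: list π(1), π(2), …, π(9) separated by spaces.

Image by image: 1→8, 2→5, 3→4, 4→3, 5→9, 6→1, 7→6, 8→7, 9→2.
So the one-line form is 8 5 4 3 9 1 6 7 2.

8 5 4 3 9 1 6 7 2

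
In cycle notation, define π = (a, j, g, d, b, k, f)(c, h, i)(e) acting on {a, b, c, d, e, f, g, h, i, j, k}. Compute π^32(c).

c lies in the 3-cycle (c, h, i).
On a 3-cycle, π^3 is the identity, so π^32 = π^2 there (32 ≡ 2 mod 3).
Advancing 2 steps from c: c → h → i.

i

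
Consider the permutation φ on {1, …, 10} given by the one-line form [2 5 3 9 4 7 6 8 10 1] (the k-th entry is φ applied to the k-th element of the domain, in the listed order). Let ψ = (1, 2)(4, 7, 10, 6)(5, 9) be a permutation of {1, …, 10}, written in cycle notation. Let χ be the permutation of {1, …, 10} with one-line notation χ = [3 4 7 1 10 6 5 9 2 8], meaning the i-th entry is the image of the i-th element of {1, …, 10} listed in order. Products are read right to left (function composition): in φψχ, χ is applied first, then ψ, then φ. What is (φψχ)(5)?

7

(φψχ)(5) = φ(ψ(χ(5))). χ(5) = 10, then ψ(10) = 6, then φ(6) = 7, so the result is 7.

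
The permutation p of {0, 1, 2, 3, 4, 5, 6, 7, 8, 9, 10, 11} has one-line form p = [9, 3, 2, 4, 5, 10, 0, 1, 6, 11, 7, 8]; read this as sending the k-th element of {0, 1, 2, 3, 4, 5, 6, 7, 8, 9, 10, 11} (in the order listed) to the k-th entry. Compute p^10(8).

Tracing 8 → 6 → … returns to 8 after 5 steps, so 8 lies in a 5-cycle (0, 9, 11, 8, 6).
On a 5-cycle, p^5 is the identity, so p^10 = p^0 there (10 ≡ 0 mod 5).
So p^10(8) = 8.

8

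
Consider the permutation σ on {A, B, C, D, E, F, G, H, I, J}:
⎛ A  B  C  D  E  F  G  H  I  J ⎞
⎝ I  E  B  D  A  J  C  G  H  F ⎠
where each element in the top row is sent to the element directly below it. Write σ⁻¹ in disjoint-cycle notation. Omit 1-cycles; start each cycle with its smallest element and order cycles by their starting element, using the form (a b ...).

First write σ in disjoint cycles: (A I H G C B E)(F J).
Reversing each cycle (and rotating so the smallest element leads) gives σ⁻¹ = (A E B C G H I)(F J).

(A E B C G H I)(F J)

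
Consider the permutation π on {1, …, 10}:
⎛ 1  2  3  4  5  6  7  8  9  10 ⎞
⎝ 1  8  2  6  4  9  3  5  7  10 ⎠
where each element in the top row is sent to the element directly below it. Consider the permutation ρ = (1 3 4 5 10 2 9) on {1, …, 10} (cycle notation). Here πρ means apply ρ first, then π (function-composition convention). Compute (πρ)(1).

ρ(1) = 3, then π(3) = 2; composing gives (πρ)(1) = 2.

2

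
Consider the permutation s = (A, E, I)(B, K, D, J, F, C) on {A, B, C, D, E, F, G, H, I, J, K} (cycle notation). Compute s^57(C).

C lies in the 6-cycle (B, K, D, J, F, C).
Since the cycle has length 6, s^57 acts on it the same as s^3 (57 mod 6 = 3).
Stepping 3 places around the cycle: C → B → K → D.

D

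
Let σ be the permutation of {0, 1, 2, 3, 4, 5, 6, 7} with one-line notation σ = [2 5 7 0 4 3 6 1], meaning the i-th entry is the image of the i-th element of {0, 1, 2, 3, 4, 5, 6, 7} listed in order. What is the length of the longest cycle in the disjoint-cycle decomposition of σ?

6

Decomposing into disjoint cycles gives (0 2 7 1 5 3); the longest has length 6.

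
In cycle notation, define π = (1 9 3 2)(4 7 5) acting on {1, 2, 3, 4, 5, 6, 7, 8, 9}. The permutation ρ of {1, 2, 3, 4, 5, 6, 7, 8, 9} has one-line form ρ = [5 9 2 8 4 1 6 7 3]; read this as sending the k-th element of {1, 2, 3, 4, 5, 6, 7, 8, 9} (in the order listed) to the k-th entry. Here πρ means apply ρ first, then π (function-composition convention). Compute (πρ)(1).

4

First apply ρ: ρ(1) = 5, then π(5) = 4. Thus (πρ)(1) = 4.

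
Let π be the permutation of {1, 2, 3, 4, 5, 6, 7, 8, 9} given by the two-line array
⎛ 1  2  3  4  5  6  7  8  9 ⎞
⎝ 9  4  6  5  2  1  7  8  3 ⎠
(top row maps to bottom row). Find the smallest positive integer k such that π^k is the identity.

Decomposing into disjoint cycles gives cycle lengths 4, 3, 1, 1.
The order is lcm(4, 3) = 12.

12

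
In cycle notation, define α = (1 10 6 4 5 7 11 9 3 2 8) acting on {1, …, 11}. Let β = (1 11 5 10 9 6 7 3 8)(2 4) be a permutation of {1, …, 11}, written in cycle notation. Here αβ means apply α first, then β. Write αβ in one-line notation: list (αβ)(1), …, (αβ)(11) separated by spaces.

9 1 4 10 3 2 5 11 8 7 6

Chase each element through α then β: 1 → 10 → 9; 2 → 8 → 1; 3 → 2 → 4; 4 → 5 → 10; 5 → 7 → 3; 6 → 4 → 2; 7 → 11 → 5; 8 → 1 → 11; 9 → 3 → 8; 10 → 6 → 7; 11 → 9 → 6.
So αβ in one-line form is 9 1 4 10 3 2 5 11 8 7 6.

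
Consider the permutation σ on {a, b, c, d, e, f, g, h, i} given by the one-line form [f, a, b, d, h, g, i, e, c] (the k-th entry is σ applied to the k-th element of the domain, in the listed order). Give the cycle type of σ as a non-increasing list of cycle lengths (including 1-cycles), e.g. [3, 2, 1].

The disjoint cycles are (a f g i c b)(d)(e h), with lengths 6, 2, 1 in non-increasing order.

[6, 2, 1]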